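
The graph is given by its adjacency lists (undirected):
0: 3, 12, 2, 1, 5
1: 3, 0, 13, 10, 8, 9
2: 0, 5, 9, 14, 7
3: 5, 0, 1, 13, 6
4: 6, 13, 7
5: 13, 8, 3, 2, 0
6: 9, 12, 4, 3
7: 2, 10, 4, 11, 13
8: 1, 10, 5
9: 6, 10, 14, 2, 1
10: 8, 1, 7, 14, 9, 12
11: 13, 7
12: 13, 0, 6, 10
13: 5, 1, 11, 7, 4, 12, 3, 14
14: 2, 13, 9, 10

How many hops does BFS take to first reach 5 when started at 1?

2

Level 0: 1
Level 1: 0, 3, 8, 9, 10, 13
Level 2: 2, 4, 5, 6, 7, 11, 12, 14
5 first appears at level 2.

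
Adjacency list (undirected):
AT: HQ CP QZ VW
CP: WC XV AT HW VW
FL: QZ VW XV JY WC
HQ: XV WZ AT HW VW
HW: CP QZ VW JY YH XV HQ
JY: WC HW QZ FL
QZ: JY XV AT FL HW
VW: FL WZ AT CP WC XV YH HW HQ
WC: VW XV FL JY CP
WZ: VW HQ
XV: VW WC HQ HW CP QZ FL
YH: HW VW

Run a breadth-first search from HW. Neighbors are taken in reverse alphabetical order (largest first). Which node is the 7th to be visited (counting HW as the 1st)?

HQ

Visit HW; enqueue YH, XV, VW, QZ, JY, HQ, CP → queue [YH, XV, VW, QZ, JY, HQ, CP]
Visit YH → queue [XV, VW, QZ, JY, HQ, CP]
Visit XV; enqueue WC, FL → queue [VW, QZ, JY, HQ, CP, WC, FL]
Visit VW; enqueue WZ, AT → queue [QZ, JY, HQ, CP, WC, FL, WZ, AT]
Visit QZ → queue [JY, HQ, CP, WC, FL, WZ, AT]
Visit JY → queue [HQ, CP, WC, FL, WZ, AT]
Visit HQ → queue [CP, WC, FL, WZ, AT]
Visit CP → queue [WC, FL, WZ, AT]
Visit WC → queue [FL, WZ, AT]
Visit FL → queue [WZ, AT]
Visit WZ → queue [AT]
Visit AT → queue []

Visit order: HW, YH, XV, VW, QZ, JY, HQ, CP, WC, FL, WZ, AT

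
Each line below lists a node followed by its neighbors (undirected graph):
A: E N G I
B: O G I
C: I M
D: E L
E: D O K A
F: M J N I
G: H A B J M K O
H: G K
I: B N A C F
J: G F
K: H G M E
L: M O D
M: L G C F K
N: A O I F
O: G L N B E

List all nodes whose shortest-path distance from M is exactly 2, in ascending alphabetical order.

A, B, D, E, H, I, J, N, O

Level 0: M
Level 1: C, F, G, K, L
Level 2: A, B, D, E, H, I, J, N, O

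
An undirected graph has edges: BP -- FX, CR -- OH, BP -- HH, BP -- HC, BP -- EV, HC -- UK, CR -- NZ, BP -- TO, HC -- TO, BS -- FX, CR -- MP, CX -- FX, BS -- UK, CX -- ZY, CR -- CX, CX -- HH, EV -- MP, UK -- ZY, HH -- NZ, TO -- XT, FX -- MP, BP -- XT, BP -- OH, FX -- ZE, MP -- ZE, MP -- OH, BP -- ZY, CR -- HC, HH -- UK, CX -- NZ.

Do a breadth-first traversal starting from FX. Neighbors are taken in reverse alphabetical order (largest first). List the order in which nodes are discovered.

FX, ZE, MP, CX, BS, BP, OH, EV, CR, ZY, NZ, HH, UK, XT, TO, HC

Visit FX; enqueue ZE, MP, CX, BS, BP → queue [ZE, MP, CX, BS, BP]
Visit ZE → queue [MP, CX, BS, BP]
Visit MP; enqueue OH, EV, CR → queue [CX, BS, BP, OH, EV, CR]
Visit CX; enqueue ZY, NZ, HH → queue [BS, BP, OH, EV, CR, ZY, NZ, HH]
Visit BS; enqueue UK → queue [BP, OH, EV, CR, ZY, NZ, HH, UK]
Visit BP; enqueue XT, TO, HC → queue [OH, EV, CR, ZY, NZ, HH, UK, XT, TO, HC]
Visit OH → queue [EV, CR, ZY, NZ, HH, UK, XT, TO, HC]
Visit EV → queue [CR, ZY, NZ, HH, UK, XT, TO, HC]
Visit CR → queue [ZY, NZ, HH, UK, XT, TO, HC]
Visit ZY → queue [NZ, HH, UK, XT, TO, HC]
Visit NZ → queue [HH, UK, XT, TO, HC]
Visit HH → queue [UK, XT, TO, HC]
Visit UK → queue [XT, TO, HC]
Visit XT → queue [TO, HC]
Visit TO → queue [HC]
Visit HC → queue []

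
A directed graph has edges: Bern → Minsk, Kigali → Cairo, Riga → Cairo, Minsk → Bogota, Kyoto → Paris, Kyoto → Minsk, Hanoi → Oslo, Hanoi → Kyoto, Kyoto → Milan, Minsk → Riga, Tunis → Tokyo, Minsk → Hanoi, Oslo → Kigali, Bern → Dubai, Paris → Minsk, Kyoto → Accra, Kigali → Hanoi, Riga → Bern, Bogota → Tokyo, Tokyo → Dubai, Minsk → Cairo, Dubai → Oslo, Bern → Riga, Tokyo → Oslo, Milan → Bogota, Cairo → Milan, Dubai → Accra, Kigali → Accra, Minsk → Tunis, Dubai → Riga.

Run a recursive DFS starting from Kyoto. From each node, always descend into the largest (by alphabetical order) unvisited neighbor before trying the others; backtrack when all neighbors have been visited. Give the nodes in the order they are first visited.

Kyoto → Paris → Minsk → Tunis → Tokyo → Oslo → Kigali → Hanoi → Cairo → Milan → Bogota → Accra → Dubai → Riga → Bern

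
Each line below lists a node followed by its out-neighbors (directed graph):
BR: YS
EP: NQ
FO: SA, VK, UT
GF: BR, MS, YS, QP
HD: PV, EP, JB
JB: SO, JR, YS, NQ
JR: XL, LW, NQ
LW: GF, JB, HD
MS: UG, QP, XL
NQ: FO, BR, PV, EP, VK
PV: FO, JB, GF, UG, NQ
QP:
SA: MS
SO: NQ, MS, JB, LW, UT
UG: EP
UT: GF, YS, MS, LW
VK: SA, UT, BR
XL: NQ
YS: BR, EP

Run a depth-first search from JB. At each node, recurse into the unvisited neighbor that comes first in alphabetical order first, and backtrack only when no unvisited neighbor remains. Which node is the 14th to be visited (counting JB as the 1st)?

Visit JB
JB → JR
JR → LW
LW → GF
GF → BR
BR → YS
YS → EP
EP → NQ
NQ → FO
FO → SA
SA → MS
MS → QP
MS → UG
MS → XL
FO → UT
FO → VK
NQ → PV
LW → HD
JB → SO

Visit order: JB, JR, LW, GF, BR, YS, EP, NQ, FO, SA, MS, QP, UG, XL, UT, VK, PV, HD, SO

XL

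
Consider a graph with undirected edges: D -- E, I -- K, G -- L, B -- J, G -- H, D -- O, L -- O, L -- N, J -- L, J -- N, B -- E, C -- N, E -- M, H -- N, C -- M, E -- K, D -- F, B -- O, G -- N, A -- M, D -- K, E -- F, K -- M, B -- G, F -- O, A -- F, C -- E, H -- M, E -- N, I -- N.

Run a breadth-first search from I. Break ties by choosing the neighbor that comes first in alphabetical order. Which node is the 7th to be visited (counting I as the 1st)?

Visit I; enqueue K, N → queue [K, N]
Visit K; enqueue D, E, M → queue [N, D, E, M]
Visit N; enqueue C, G, H, J, L → queue [D, E, M, C, G, H, J, L]
Visit D; enqueue F, O → queue [E, M, C, G, H, J, L, F, O]
Visit E; enqueue B → queue [M, C, G, H, J, L, F, O, B]
Visit M; enqueue A → queue [C, G, H, J, L, F, O, B, A]
Visit C → queue [G, H, J, L, F, O, B, A]
Visit G → queue [H, J, L, F, O, B, A]
Visit H → queue [J, L, F, O, B, A]
Visit J → queue [L, F, O, B, A]
Visit L → queue [F, O, B, A]
Visit F → queue [O, B, A]
Visit O → queue [B, A]
Visit B → queue [A]
Visit A → queue []

Visit order: I, K, N, D, E, M, C, G, H, J, L, F, O, B, A

C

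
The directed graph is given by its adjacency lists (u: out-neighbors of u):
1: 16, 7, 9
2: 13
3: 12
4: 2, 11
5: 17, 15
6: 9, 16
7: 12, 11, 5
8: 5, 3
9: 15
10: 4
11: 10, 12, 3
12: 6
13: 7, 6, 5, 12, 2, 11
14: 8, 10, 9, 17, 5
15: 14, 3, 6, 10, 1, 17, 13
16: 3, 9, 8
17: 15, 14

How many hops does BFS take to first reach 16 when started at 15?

2

Level 0: 15
Level 1: 1, 3, 6, 10, 13, 14, 17
Level 2: 2, 4, 5, 7, 8, 9, 11, 12, 16
16 first appears at level 2.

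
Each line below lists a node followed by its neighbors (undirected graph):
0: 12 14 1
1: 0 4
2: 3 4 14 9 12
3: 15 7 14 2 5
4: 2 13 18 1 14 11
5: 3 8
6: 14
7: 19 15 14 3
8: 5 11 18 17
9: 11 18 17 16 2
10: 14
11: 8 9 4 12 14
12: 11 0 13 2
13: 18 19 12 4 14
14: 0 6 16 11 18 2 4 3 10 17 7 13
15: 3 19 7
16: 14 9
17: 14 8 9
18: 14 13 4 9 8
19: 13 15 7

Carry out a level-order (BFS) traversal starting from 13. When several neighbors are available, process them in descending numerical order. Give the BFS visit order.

13 -> 19 -> 18 -> 14 -> 12 -> 4 -> 15 -> 7 -> 9 -> 8 -> 17 -> 16 -> 11 -> 10 -> 6 -> 3 -> 2 -> 0 -> 1 -> 5

Visit 13; enqueue 19, 18, 14, 12, 4 → queue [19, 18, 14, 12, 4]
Visit 19; enqueue 15, 7 → queue [18, 14, 12, 4, 15, 7]
Visit 18; enqueue 9, 8 → queue [14, 12, 4, 15, 7, 9, 8]
Visit 14; enqueue 17, 16, 11, 10, 6, 3, 2, 0 → queue [12, 4, 15, 7, 9, 8, 17, 16, 11, 10, 6, 3, 2, 0]
Visit 12 → queue [4, 15, 7, 9, 8, 17, 16, 11, 10, 6, 3, 2, 0]
Visit 4; enqueue 1 → queue [15, 7, 9, 8, 17, 16, 11, 10, 6, 3, 2, 0, 1]
Visit 15 → queue [7, 9, 8, 17, 16, 11, 10, 6, 3, 2, 0, 1]
Visit 7 → queue [9, 8, 17, 16, 11, 10, 6, 3, 2, 0, 1]
Visit 9 → queue [8, 17, 16, 11, 10, 6, 3, 2, 0, 1]
Visit 8; enqueue 5 → queue [17, 16, 11, 10, 6, 3, 2, 0, 1, 5]
Visit 17 → queue [16, 11, 10, 6, 3, 2, 0, 1, 5]
Visit 16 → queue [11, 10, 6, 3, 2, 0, 1, 5]
Visit 11 → queue [10, 6, 3, 2, 0, 1, 5]
Visit 10 → queue [6, 3, 2, 0, 1, 5]
Visit 6 → queue [3, 2, 0, 1, 5]
Visit 3 → queue [2, 0, 1, 5]
Visit 2 → queue [0, 1, 5]
Visit 0 → queue [1, 5]
Visit 1 → queue [5]
Visit 5 → queue []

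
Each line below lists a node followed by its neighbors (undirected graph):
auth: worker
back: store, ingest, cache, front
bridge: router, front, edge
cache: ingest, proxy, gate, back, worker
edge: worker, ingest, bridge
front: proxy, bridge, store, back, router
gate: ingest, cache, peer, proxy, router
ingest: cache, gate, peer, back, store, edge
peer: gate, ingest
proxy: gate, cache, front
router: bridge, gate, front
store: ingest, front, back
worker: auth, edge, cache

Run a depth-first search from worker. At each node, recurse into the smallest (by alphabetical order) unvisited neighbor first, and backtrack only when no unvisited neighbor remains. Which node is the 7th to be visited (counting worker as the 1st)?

edge

Visit worker
worker → auth
worker → cache
cache → back
back → front
front → bridge
bridge → edge
edge → ingest
ingest → gate
gate → peer
gate → proxy
gate → router
ingest → store

Visit order: worker, auth, cache, back, front, bridge, edge, ingest, gate, peer, proxy, router, store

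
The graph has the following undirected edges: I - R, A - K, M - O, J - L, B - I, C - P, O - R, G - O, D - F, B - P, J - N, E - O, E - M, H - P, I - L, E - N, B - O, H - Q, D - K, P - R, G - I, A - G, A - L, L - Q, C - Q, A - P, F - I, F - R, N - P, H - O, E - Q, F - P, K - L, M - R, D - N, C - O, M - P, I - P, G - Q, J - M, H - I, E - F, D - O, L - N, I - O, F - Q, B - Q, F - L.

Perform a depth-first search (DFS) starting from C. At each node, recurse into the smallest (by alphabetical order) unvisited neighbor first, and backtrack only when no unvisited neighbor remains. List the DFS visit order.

Visit C
C → O
O → B
B → I
I → F
F → D
D → K
K → A
A → G
G → Q
Q → E
E → M
M → J
J → L
L → N
N → P
P → H
P → R

C → O → B → I → F → D → K → A → G → Q → E → M → J → L → N → P → H → R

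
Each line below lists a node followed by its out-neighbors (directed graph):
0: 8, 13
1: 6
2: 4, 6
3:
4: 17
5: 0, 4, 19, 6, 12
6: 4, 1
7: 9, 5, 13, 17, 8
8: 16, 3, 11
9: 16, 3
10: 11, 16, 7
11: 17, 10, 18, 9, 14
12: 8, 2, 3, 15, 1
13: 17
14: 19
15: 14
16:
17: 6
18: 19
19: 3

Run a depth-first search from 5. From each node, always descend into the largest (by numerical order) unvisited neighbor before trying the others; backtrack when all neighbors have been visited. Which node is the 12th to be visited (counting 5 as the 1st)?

6

Visit 5
5 → 19
19 → 3
5 → 12
12 → 15
15 → 14
12 → 8
8 → 16
8 → 11
11 → 18
11 → 17
17 → 6
6 → 4
6 → 1
11 → 10
10 → 7
7 → 13
7 → 9
12 → 2
5 → 0

Visit order: 5, 19, 3, 12, 15, 14, 8, 16, 11, 18, 17, 6, 4, 1, 10, 7, 13, 9, 2, 0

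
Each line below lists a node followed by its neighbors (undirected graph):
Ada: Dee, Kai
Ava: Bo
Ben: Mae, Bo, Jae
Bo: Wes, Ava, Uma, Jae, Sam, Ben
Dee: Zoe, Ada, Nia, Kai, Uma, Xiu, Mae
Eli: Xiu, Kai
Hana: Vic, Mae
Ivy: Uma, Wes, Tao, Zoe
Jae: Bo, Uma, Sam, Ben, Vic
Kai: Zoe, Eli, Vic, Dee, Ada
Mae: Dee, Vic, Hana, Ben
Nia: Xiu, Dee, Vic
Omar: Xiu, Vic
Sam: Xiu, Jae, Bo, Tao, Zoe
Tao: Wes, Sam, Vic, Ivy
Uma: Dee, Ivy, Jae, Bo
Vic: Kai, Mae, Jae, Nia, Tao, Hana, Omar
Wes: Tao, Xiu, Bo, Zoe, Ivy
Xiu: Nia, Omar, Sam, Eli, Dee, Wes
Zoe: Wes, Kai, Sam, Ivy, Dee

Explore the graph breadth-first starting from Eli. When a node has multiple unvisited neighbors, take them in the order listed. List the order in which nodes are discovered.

Eli, Xiu, Kai, Nia, Omar, Sam, Dee, Wes, Zoe, Vic, Ada, Jae, Bo, Tao, Uma, Mae, Ivy, Hana, Ben, Ava

Visit Eli; enqueue Xiu, Kai → queue [Xiu, Kai]
Visit Xiu; enqueue Nia, Omar, Sam, Dee, Wes → queue [Kai, Nia, Omar, Sam, Dee, Wes]
Visit Kai; enqueue Zoe, Vic, Ada → queue [Nia, Omar, Sam, Dee, Wes, Zoe, Vic, Ada]
Visit Nia → queue [Omar, Sam, Dee, Wes, Zoe, Vic, Ada]
Visit Omar → queue [Sam, Dee, Wes, Zoe, Vic, Ada]
Visit Sam; enqueue Jae, Bo, Tao → queue [Dee, Wes, Zoe, Vic, Ada, Jae, Bo, Tao]
Visit Dee; enqueue Uma, Mae → queue [Wes, Zoe, Vic, Ada, Jae, Bo, Tao, Uma, Mae]
Visit Wes; enqueue Ivy → queue [Zoe, Vic, Ada, Jae, Bo, Tao, Uma, Mae, Ivy]
Visit Zoe → queue [Vic, Ada, Jae, Bo, Tao, Uma, Mae, Ivy]
Visit Vic; enqueue Hana → queue [Ada, Jae, Bo, Tao, Uma, Mae, Ivy, Hana]
Visit Ada → queue [Jae, Bo, Tao, Uma, Mae, Ivy, Hana]
Visit Jae; enqueue Ben → queue [Bo, Tao, Uma, Mae, Ivy, Hana, Ben]
Visit Bo; enqueue Ava → queue [Tao, Uma, Mae, Ivy, Hana, Ben, Ava]
Visit Tao → queue [Uma, Mae, Ivy, Hana, Ben, Ava]
Visit Uma → queue [Mae, Ivy, Hana, Ben, Ava]
Visit Mae → queue [Ivy, Hana, Ben, Ava]
Visit Ivy → queue [Hana, Ben, Ava]
Visit Hana → queue [Ben, Ava]
Visit Ben → queue [Ava]
Visit Ava → queue []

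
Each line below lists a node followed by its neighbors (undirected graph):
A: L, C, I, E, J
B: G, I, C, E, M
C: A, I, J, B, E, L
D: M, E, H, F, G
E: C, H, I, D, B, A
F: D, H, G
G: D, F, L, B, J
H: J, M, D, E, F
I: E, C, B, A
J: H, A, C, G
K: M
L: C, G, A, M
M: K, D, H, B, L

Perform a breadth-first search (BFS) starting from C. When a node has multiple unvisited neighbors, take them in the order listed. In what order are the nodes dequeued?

C → A → I → J → B → E → L → H → G → M → D → F → K

Visit C; enqueue A, I, J, B, E, L → queue [A, I, J, B, E, L]
Visit A → queue [I, J, B, E, L]
Visit I → queue [J, B, E, L]
Visit J; enqueue H, G → queue [B, E, L, H, G]
Visit B; enqueue M → queue [E, L, H, G, M]
Visit E; enqueue D → queue [L, H, G, M, D]
Visit L → queue [H, G, M, D]
Visit H; enqueue F → queue [G, M, D, F]
Visit G → queue [M, D, F]
Visit M; enqueue K → queue [D, F, K]
Visit D → queue [F, K]
Visit F → queue [K]
Visit K → queue []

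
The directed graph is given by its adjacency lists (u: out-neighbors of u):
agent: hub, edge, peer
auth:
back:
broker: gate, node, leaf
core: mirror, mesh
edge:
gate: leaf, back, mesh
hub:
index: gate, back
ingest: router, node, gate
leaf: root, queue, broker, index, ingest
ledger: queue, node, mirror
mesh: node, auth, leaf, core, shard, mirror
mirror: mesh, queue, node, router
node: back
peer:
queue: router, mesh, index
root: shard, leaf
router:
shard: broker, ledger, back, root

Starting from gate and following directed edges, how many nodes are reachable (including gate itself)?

BFS from gate visits: gate, back, leaf, mesh, broker, index, ingest, queue, root, auth, core, mirror, node, shard, router, ledger
Reachable nodes: 16 of 20 total.

16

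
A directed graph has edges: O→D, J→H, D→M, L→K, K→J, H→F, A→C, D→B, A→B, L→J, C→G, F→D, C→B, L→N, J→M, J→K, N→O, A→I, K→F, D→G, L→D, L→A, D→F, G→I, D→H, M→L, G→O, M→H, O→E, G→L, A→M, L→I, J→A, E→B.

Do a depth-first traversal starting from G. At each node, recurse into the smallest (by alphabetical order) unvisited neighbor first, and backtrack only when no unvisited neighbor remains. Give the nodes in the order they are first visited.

Visit G
G → I
G → L
L → A
A → B
A → C
A → M
M → H
H → F
F → D
L → J
J → K
L → N
N → O
O → E

G -> I -> L -> A -> B -> C -> M -> H -> F -> D -> J -> K -> N -> O -> E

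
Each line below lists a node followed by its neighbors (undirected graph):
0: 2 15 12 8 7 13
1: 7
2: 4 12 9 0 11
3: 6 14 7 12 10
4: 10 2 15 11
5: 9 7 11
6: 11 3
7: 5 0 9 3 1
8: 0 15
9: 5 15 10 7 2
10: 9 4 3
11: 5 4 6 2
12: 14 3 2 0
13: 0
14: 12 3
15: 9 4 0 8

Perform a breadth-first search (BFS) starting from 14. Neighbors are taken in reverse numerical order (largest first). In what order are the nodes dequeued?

14 -> 12 -> 3 -> 2 -> 0 -> 10 -> 7 -> 6 -> 11 -> 9 -> 4 -> 15 -> 13 -> 8 -> 5 -> 1

Visit 14; enqueue 12, 3 → queue [12, 3]
Visit 12; enqueue 2, 0 → queue [3, 2, 0]
Visit 3; enqueue 10, 7, 6 → queue [2, 0, 10, 7, 6]
Visit 2; enqueue 11, 9, 4 → queue [0, 10, 7, 6, 11, 9, 4]
Visit 0; enqueue 15, 13, 8 → queue [10, 7, 6, 11, 9, 4, 15, 13, 8]
Visit 10 → queue [7, 6, 11, 9, 4, 15, 13, 8]
Visit 7; enqueue 5, 1 → queue [6, 11, 9, 4, 15, 13, 8, 5, 1]
Visit 6 → queue [11, 9, 4, 15, 13, 8, 5, 1]
Visit 11 → queue [9, 4, 15, 13, 8, 5, 1]
Visit 9 → queue [4, 15, 13, 8, 5, 1]
Visit 4 → queue [15, 13, 8, 5, 1]
Visit 15 → queue [13, 8, 5, 1]
Visit 13 → queue [8, 5, 1]
Visit 8 → queue [5, 1]
Visit 5 → queue [1]
Visit 1 → queue []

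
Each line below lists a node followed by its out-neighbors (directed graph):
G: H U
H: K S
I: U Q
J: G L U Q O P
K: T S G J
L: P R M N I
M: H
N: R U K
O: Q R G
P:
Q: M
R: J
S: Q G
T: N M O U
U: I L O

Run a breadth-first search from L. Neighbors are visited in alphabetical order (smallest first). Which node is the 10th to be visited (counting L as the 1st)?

Visit L; enqueue I, M, N, P, R → queue [I, M, N, P, R]
Visit I; enqueue Q, U → queue [M, N, P, R, Q, U]
Visit M; enqueue H → queue [N, P, R, Q, U, H]
Visit N; enqueue K → queue [P, R, Q, U, H, K]
Visit P → queue [R, Q, U, H, K]
Visit R; enqueue J → queue [Q, U, H, K, J]
Visit Q → queue [U, H, K, J]
Visit U; enqueue O → queue [H, K, J, O]
Visit H; enqueue S → queue [K, J, O, S]
Visit K; enqueue G, T → queue [J, O, S, G, T]
Visit J → queue [O, S, G, T]
Visit O → queue [S, G, T]
Visit S → queue [G, T]
Visit G → queue [T]
Visit T → queue []

Visit order: L, I, M, N, P, R, Q, U, H, K, J, O, S, G, T

K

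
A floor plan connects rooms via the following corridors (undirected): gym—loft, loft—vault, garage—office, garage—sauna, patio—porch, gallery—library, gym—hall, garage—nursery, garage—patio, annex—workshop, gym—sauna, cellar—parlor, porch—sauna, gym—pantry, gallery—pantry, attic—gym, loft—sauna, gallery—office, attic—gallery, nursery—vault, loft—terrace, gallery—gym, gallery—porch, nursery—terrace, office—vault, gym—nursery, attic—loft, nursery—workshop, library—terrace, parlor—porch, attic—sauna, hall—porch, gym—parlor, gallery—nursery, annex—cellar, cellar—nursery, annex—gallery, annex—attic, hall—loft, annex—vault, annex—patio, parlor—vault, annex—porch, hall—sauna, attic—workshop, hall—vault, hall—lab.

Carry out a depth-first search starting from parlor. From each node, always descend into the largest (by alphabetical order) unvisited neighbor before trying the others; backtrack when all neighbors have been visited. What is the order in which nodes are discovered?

parlor → vault → office → garage → sauna → porch → patio → annex → workshop → nursery → terrace → loft → hall → lab → gym → pantry → gallery → library → attic → cellar

Visit parlor
parlor → vault
vault → office
office → garage
garage → sauna
sauna → porch
porch → patio
patio → annex
annex → workshop
workshop → nursery
nursery → terrace
terrace → loft
loft → hall
hall → lab
hall → gym
gym → pantry
pantry → gallery
gallery → library
gallery → attic
nursery → cellar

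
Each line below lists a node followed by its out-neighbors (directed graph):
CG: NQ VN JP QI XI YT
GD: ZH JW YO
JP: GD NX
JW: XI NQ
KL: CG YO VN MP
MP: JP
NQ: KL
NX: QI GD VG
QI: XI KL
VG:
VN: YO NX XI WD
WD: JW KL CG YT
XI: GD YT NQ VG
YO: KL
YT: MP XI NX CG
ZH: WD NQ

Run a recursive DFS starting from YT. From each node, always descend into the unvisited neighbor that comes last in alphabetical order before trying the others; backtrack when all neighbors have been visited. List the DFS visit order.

Visit YT
YT → XI
XI → VG
XI → NQ
NQ → KL
KL → YO
KL → VN
VN → WD
WD → JW
WD → CG
CG → QI
CG → JP
JP → NX
NX → GD
GD → ZH
KL → MP

YT → XI → VG → NQ → KL → YO → VN → WD → JW → CG → QI → JP → NX → GD → ZH → MP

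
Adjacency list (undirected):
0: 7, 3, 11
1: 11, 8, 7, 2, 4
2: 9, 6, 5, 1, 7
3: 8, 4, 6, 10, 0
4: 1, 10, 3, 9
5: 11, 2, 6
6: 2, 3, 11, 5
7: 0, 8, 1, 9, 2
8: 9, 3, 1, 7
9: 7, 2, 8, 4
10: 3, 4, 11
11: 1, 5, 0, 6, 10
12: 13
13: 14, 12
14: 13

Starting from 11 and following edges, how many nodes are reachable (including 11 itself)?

12

BFS from 11 visits: 11, 10, 6, 5, 1, 0, 4, 3, 2, 8, 7, 9
Reachable nodes: 12 of 15 total.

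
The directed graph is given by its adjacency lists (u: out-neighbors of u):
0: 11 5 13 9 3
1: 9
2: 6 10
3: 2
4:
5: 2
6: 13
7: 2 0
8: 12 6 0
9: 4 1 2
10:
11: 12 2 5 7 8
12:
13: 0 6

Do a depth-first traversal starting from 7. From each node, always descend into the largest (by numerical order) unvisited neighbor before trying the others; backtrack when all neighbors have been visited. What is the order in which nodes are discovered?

Visit 7
7 → 2
2 → 10
2 → 6
6 → 13
13 → 0
0 → 11
11 → 12
11 → 8
11 → 5
0 → 9
9 → 4
9 → 1
0 → 3

7, 2, 10, 6, 13, 0, 11, 12, 8, 5, 9, 4, 1, 3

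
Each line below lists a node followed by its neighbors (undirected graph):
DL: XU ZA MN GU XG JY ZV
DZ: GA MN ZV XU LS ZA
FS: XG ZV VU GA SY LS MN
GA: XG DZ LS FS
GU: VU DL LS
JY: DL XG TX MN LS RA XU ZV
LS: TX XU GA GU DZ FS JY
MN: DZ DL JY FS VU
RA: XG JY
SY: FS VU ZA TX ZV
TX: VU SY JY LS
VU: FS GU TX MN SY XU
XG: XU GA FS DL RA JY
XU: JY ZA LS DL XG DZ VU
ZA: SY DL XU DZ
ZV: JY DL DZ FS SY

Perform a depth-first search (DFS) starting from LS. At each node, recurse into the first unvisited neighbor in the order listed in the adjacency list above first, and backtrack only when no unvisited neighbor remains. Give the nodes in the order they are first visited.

LS → TX → VU → FS → XG → XU → JY → DL → ZA → SY → ZV → DZ → GA → MN → GU → RA

Visit LS
LS → TX
TX → VU
VU → FS
FS → XG
XG → XU
XU → JY
JY → DL
DL → ZA
ZA → SY
SY → ZV
ZV → DZ
DZ → GA
DZ → MN
DL → GU
JY → RA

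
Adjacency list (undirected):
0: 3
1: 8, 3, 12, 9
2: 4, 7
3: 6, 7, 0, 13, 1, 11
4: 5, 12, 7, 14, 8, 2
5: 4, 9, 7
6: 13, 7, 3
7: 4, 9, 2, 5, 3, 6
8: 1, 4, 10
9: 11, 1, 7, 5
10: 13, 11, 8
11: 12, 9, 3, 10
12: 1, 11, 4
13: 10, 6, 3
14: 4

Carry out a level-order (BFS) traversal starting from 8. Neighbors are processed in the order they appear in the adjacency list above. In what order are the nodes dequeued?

Visit 8; enqueue 1, 4, 10 → queue [1, 4, 10]
Visit 1; enqueue 3, 12, 9 → queue [4, 10, 3, 12, 9]
Visit 4; enqueue 5, 7, 14, 2 → queue [10, 3, 12, 9, 5, 7, 14, 2]
Visit 10; enqueue 13, 11 → queue [3, 12, 9, 5, 7, 14, 2, 13, 11]
Visit 3; enqueue 6, 0 → queue [12, 9, 5, 7, 14, 2, 13, 11, 6, 0]
Visit 12 → queue [9, 5, 7, 14, 2, 13, 11, 6, 0]
Visit 9 → queue [5, 7, 14, 2, 13, 11, 6, 0]
Visit 5 → queue [7, 14, 2, 13, 11, 6, 0]
Visit 7 → queue [14, 2, 13, 11, 6, 0]
Visit 14 → queue [2, 13, 11, 6, 0]
Visit 2 → queue [13, 11, 6, 0]
Visit 13 → queue [11, 6, 0]
Visit 11 → queue [6, 0]
Visit 6 → queue [0]
Visit 0 → queue []

8 → 1 → 4 → 10 → 3 → 12 → 9 → 5 → 7 → 14 → 2 → 13 → 11 → 6 → 0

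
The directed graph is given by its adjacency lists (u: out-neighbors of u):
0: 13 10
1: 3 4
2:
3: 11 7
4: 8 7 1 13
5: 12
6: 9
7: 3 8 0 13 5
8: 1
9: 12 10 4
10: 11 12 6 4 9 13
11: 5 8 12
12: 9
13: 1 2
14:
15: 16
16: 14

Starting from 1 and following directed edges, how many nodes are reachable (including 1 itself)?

BFS from 1 visits: 1, 3, 4, 7, 11, 8, 13, 0, 5, 12, 2, 10, 9, 6
Reachable nodes: 14 of 17 total.

14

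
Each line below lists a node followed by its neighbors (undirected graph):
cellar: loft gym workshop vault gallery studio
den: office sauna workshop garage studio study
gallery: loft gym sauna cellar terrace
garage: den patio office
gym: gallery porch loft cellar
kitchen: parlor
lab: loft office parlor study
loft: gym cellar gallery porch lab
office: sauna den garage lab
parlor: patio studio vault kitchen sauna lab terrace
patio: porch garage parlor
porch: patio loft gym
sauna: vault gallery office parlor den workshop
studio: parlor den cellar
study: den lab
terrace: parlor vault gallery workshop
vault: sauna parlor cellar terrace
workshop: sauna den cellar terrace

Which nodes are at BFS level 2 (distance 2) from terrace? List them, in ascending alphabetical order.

cellar, den, gym, kitchen, lab, loft, patio, sauna, studio

Level 0: terrace
Level 1: gallery, parlor, vault, workshop
Level 2: cellar, den, gym, kitchen, lab, loft, patio, sauna, studio
Level 3: garage, office, porch, study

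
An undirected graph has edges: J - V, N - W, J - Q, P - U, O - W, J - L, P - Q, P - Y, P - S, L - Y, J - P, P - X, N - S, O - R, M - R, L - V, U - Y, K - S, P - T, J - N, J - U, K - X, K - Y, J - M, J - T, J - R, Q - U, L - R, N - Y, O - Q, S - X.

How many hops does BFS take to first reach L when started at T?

2

Level 0: T
Level 1: J, P
Level 2: L, M, N, Q, R, S, U, V, X, Y
Level 3: K, O, W
L first appears at level 2.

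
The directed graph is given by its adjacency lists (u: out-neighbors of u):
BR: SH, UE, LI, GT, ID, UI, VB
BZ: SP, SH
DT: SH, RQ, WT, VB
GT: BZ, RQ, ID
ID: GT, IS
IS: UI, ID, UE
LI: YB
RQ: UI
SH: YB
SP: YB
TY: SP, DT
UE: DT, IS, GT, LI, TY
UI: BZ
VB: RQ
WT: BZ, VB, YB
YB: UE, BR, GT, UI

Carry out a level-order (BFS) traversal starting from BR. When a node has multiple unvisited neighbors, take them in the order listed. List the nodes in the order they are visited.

Visit BR; enqueue SH, UE, LI, GT, ID, UI, VB → queue [SH, UE, LI, GT, ID, UI, VB]
Visit SH; enqueue YB → queue [UE, LI, GT, ID, UI, VB, YB]
Visit UE; enqueue DT, IS, TY → queue [LI, GT, ID, UI, VB, YB, DT, IS, TY]
Visit LI → queue [GT, ID, UI, VB, YB, DT, IS, TY]
Visit GT; enqueue BZ, RQ → queue [ID, UI, VB, YB, DT, IS, TY, BZ, RQ]
Visit ID → queue [UI, VB, YB, DT, IS, TY, BZ, RQ]
Visit UI → queue [VB, YB, DT, IS, TY, BZ, RQ]
Visit VB → queue [YB, DT, IS, TY, BZ, RQ]
Visit YB → queue [DT, IS, TY, BZ, RQ]
Visit DT; enqueue WT → queue [IS, TY, BZ, RQ, WT]
Visit IS → queue [TY, BZ, RQ, WT]
Visit TY; enqueue SP → queue [BZ, RQ, WT, SP]
Visit BZ → queue [RQ, WT, SP]
Visit RQ → queue [WT, SP]
Visit WT → queue [SP]
Visit SP → queue []

BR, SH, UE, LI, GT, ID, UI, VB, YB, DT, IS, TY, BZ, RQ, WT, SP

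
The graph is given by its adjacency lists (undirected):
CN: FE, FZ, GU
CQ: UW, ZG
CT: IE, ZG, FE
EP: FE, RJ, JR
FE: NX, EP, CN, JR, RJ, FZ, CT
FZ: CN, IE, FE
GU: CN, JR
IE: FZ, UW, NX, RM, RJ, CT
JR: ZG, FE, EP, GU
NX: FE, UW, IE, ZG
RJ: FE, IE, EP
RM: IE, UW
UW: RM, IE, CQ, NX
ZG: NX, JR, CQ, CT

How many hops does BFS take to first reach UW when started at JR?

3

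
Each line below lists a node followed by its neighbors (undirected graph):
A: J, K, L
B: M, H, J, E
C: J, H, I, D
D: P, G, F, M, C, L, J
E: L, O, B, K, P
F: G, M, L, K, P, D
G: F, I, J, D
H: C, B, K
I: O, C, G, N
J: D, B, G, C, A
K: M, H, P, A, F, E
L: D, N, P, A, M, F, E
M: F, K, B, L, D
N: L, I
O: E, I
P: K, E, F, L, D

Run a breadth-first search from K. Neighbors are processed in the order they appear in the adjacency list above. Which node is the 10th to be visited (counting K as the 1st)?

D

Visit K; enqueue M, H, P, A, F, E → queue [M, H, P, A, F, E]
Visit M; enqueue B, L, D → queue [H, P, A, F, E, B, L, D]
Visit H; enqueue C → queue [P, A, F, E, B, L, D, C]
Visit P → queue [A, F, E, B, L, D, C]
Visit A; enqueue J → queue [F, E, B, L, D, C, J]
Visit F; enqueue G → queue [E, B, L, D, C, J, G]
Visit E; enqueue O → queue [B, L, D, C, J, G, O]
Visit B → queue [L, D, C, J, G, O]
Visit L; enqueue N → queue [D, C, J, G, O, N]
Visit D → queue [C, J, G, O, N]
Visit C; enqueue I → queue [J, G, O, N, I]
Visit J → queue [G, O, N, I]
Visit G → queue [O, N, I]
Visit O → queue [N, I]
Visit N → queue [I]
Visit I → queue []

Visit order: K, M, H, P, A, F, E, B, L, D, C, J, G, O, N, I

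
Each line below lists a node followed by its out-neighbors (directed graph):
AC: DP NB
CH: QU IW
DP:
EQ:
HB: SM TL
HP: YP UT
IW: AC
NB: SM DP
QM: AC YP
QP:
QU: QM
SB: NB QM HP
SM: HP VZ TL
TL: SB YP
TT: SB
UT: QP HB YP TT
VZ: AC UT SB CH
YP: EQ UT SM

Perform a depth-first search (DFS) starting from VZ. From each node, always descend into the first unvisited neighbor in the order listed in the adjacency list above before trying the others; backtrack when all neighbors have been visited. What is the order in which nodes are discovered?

VZ → AC → DP → NB → SM → HP → YP → EQ → UT → QP → HB → TL → SB → QM → TT → CH → QU → IW

Visit VZ
VZ → AC
AC → DP
AC → NB
NB → SM
SM → HP
HP → YP
YP → EQ
YP → UT
UT → QP
UT → HB
HB → TL
TL → SB
SB → QM
UT → TT
VZ → CH
CH → QU
CH → IW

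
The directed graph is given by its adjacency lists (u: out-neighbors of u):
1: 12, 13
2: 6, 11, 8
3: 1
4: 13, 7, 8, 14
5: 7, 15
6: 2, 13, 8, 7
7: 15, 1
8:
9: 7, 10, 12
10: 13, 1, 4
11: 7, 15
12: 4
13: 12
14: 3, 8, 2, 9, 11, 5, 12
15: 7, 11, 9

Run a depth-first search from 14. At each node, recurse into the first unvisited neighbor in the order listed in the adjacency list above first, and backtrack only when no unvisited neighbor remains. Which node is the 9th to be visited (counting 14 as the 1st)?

Visit 14
14 → 3
3 → 1
1 → 12
12 → 4
4 → 13
4 → 7
7 → 15
15 → 11
15 → 9
9 → 10
4 → 8
14 → 2
2 → 6
14 → 5

Visit order: 14, 3, 1, 12, 4, 13, 7, 15, 11, 9, 10, 8, 2, 6, 5

11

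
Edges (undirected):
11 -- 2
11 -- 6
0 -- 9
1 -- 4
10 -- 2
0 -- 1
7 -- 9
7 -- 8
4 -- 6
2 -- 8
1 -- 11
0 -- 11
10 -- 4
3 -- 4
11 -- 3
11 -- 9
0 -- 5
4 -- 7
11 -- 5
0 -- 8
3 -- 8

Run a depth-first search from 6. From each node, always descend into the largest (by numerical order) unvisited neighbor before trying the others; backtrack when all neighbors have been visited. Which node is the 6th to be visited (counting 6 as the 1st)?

3

Visit 6
6 → 11
11 → 9
9 → 7
7 → 8
8 → 3
3 → 4
4 → 10
10 → 2
4 → 1
1 → 0
0 → 5

Visit order: 6, 11, 9, 7, 8, 3, 4, 10, 2, 1, 0, 5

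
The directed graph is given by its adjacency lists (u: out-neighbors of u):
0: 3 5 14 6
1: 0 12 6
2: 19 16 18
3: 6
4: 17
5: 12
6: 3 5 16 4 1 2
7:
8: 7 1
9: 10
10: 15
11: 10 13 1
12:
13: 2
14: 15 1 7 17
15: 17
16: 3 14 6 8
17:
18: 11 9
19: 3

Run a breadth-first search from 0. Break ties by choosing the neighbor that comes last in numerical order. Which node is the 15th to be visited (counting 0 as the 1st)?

Visit 0; enqueue 14, 6, 5, 3 → queue [14, 6, 5, 3]
Visit 14; enqueue 17, 15, 7, 1 → queue [6, 5, 3, 17, 15, 7, 1]
Visit 6; enqueue 16, 4, 2 → queue [5, 3, 17, 15, 7, 1, 16, 4, 2]
Visit 5; enqueue 12 → queue [3, 17, 15, 7, 1, 16, 4, 2, 12]
Visit 3 → queue [17, 15, 7, 1, 16, 4, 2, 12]
Visit 17 → queue [15, 7, 1, 16, 4, 2, 12]
Visit 15 → queue [7, 1, 16, 4, 2, 12]
Visit 7 → queue [1, 16, 4, 2, 12]
Visit 1 → queue [16, 4, 2, 12]
Visit 16; enqueue 8 → queue [4, 2, 12, 8]
Visit 4 → queue [2, 12, 8]
Visit 2; enqueue 19, 18 → queue [12, 8, 19, 18]
Visit 12 → queue [8, 19, 18]
Visit 8 → queue [19, 18]
Visit 19 → queue [18]
Visit 18; enqueue 11, 9 → queue [11, 9]
Visit 11; enqueue 13, 10 → queue [9, 13, 10]
Visit 9 → queue [13, 10]
Visit 13 → queue [10]
Visit 10 → queue []

Visit order: 0, 14, 6, 5, 3, 17, 15, 7, 1, 16, 4, 2, 12, 8, 19, 18, 11, 9, 13, 10

19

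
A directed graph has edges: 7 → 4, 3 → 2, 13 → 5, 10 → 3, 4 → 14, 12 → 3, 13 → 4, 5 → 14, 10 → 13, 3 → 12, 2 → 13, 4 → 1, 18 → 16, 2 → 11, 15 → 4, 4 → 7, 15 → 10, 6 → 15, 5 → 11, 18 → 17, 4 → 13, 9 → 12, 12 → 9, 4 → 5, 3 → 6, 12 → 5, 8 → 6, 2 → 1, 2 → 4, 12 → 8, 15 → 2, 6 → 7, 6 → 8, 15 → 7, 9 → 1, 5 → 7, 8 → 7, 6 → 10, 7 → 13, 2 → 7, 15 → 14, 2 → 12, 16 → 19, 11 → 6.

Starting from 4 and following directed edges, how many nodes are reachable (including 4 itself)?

15

BFS from 4 visits: 4, 1, 5, 7, 13, 14, 11, 6, 8, 10, 15, 3, 2, 12, 9
Reachable nodes: 15 of 19 total.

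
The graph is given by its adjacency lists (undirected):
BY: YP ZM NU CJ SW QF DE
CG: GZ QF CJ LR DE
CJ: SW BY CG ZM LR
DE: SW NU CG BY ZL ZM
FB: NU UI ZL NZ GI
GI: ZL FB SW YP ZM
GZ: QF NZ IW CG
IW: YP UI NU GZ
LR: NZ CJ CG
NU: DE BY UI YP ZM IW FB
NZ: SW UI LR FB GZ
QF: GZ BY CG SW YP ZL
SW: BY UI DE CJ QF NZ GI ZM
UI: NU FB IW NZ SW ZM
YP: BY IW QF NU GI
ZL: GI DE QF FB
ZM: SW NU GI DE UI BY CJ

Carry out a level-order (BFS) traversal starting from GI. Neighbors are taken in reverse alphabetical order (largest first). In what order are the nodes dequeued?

GI -> ZM -> ZL -> YP -> SW -> FB -> UI -> NU -> DE -> CJ -> BY -> QF -> IW -> NZ -> CG -> LR -> GZ

Visit GI; enqueue ZM, ZL, YP, SW, FB → queue [ZM, ZL, YP, SW, FB]
Visit ZM; enqueue UI, NU, DE, CJ, BY → queue [ZL, YP, SW, FB, UI, NU, DE, CJ, BY]
Visit ZL; enqueue QF → queue [YP, SW, FB, UI, NU, DE, CJ, BY, QF]
Visit YP; enqueue IW → queue [SW, FB, UI, NU, DE, CJ, BY, QF, IW]
Visit SW; enqueue NZ → queue [FB, UI, NU, DE, CJ, BY, QF, IW, NZ]
Visit FB → queue [UI, NU, DE, CJ, BY, QF, IW, NZ]
Visit UI → queue [NU, DE, CJ, BY, QF, IW, NZ]
Visit NU → queue [DE, CJ, BY, QF, IW, NZ]
Visit DE; enqueue CG → queue [CJ, BY, QF, IW, NZ, CG]
Visit CJ; enqueue LR → queue [BY, QF, IW, NZ, CG, LR]
Visit BY → queue [QF, IW, NZ, CG, LR]
Visit QF; enqueue GZ → queue [IW, NZ, CG, LR, GZ]
Visit IW → queue [NZ, CG, LR, GZ]
Visit NZ → queue [CG, LR, GZ]
Visit CG → queue [LR, GZ]
Visit LR → queue [GZ]
Visit GZ → queue []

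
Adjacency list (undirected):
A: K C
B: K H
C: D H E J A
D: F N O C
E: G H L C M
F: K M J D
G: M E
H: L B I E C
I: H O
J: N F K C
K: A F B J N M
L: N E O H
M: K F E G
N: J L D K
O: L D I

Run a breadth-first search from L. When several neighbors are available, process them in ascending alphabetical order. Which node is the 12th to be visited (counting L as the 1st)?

J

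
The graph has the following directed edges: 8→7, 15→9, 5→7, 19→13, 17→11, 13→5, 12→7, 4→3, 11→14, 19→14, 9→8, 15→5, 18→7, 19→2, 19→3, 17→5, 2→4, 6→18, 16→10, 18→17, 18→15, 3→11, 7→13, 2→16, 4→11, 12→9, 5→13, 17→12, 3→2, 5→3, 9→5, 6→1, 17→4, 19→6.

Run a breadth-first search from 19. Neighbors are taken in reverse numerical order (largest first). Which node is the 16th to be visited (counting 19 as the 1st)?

10

Visit 19; enqueue 14, 13, 6, 3, 2 → queue [14, 13, 6, 3, 2]
Visit 14 → queue [13, 6, 3, 2]
Visit 13; enqueue 5 → queue [6, 3, 2, 5]
Visit 6; enqueue 18, 1 → queue [3, 2, 5, 18, 1]
Visit 3; enqueue 11 → queue [2, 5, 18, 1, 11]
Visit 2; enqueue 16, 4 → queue [5, 18, 1, 11, 16, 4]
Visit 5; enqueue 7 → queue [18, 1, 11, 16, 4, 7]
Visit 18; enqueue 17, 15 → queue [1, 11, 16, 4, 7, 17, 15]
Visit 1 → queue [11, 16, 4, 7, 17, 15]
Visit 11 → queue [16, 4, 7, 17, 15]
Visit 16; enqueue 10 → queue [4, 7, 17, 15, 10]
Visit 4 → queue [7, 17, 15, 10]
Visit 7 → queue [17, 15, 10]
Visit 17; enqueue 12 → queue [15, 10, 12]
Visit 15; enqueue 9 → queue [10, 12, 9]
Visit 10 → queue [12, 9]
Visit 12 → queue [9]
Visit 9; enqueue 8 → queue [8]
Visit 8 → queue []

Visit order: 19, 14, 13, 6, 3, 2, 5, 18, 1, 11, 16, 4, 7, 17, 15, 10, 12, 9, 8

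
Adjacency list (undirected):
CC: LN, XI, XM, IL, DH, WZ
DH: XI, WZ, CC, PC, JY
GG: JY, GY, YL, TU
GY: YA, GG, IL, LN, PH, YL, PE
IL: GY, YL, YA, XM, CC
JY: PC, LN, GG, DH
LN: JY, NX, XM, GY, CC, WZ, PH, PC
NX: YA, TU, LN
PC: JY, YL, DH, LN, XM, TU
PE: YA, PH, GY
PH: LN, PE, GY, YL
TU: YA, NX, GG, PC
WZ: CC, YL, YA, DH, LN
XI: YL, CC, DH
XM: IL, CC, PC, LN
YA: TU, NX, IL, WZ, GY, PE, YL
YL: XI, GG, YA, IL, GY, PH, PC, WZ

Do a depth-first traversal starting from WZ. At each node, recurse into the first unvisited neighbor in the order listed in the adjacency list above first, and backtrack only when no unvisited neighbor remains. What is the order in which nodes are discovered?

WZ, CC, LN, JY, PC, YL, XI, DH, GG, GY, YA, TU, NX, IL, XM, PE, PH

Visit WZ
WZ → CC
CC → LN
LN → JY
JY → PC
PC → YL
YL → XI
XI → DH
YL → GG
GG → GY
GY → YA
YA → TU
TU → NX
YA → IL
IL → XM
YA → PE
PE → PH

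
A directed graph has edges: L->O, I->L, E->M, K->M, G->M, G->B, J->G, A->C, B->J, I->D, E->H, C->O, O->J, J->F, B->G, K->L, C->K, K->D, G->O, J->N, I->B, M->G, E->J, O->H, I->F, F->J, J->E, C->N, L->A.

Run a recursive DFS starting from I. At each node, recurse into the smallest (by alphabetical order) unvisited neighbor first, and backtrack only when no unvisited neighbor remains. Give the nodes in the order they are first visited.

Visit I
I → B
B → G
G → M
G → O
O → H
O → J
J → E
J → F
J → N
I → D
I → L
L → A
A → C
C → K

I B G M O H J E F N D L A C K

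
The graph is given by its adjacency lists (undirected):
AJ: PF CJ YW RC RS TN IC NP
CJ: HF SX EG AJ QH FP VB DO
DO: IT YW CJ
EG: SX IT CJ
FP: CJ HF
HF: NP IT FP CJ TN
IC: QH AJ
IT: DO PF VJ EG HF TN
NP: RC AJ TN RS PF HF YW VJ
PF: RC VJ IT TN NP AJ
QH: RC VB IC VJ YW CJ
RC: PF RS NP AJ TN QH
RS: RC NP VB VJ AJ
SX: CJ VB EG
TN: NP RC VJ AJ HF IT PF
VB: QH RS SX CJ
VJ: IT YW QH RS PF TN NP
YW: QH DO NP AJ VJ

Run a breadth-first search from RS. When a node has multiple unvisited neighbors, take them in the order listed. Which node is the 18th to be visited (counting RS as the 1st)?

EG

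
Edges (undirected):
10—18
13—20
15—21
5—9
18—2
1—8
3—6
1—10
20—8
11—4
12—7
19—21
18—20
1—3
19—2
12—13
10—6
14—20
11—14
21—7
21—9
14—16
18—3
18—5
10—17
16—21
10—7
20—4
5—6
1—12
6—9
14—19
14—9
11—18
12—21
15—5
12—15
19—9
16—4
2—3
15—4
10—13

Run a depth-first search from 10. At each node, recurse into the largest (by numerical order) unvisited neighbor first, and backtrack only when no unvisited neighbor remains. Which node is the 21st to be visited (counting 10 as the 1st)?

Visit 10
10 → 18
18 → 20
20 → 14
14 → 19
19 → 21
21 → 16
16 → 4
4 → 15
15 → 12
12 → 13
12 → 7
12 → 1
1 → 8
1 → 3
3 → 6
6 → 9
9 → 5
3 → 2
4 → 11
10 → 17

Visit order: 10, 18, 20, 14, 19, 21, 16, 4, 15, 12, 13, 7, 1, 8, 3, 6, 9, 5, 2, 11, 17

17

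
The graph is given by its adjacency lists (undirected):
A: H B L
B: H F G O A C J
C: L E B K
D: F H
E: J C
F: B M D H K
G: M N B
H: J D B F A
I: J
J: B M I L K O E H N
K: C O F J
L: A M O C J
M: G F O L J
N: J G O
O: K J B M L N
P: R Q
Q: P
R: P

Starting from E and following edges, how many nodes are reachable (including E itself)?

15

BFS from E visits: E, J, C, B, M, I, L, K, O, H, N, F, G, A, D
Reachable nodes: 15 of 18 total.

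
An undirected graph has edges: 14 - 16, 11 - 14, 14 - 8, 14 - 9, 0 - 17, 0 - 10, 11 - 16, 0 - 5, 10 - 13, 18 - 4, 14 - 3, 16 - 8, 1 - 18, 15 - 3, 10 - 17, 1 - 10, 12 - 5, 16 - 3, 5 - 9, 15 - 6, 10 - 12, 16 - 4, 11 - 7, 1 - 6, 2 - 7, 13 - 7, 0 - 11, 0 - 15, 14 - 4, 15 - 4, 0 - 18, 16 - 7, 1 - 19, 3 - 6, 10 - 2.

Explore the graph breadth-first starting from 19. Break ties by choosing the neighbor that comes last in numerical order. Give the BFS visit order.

Visit 19; enqueue 1 → queue [1]
Visit 1; enqueue 18, 10, 6 → queue [18, 10, 6]
Visit 18; enqueue 4, 0 → queue [10, 6, 4, 0]
Visit 10; enqueue 17, 13, 12, 2 → queue [6, 4, 0, 17, 13, 12, 2]
Visit 6; enqueue 15, 3 → queue [4, 0, 17, 13, 12, 2, 15, 3]
Visit 4; enqueue 16, 14 → queue [0, 17, 13, 12, 2, 15, 3, 16, 14]
Visit 0; enqueue 11, 5 → queue [17, 13, 12, 2, 15, 3, 16, 14, 11, 5]
Visit 17 → queue [13, 12, 2, 15, 3, 16, 14, 11, 5]
Visit 13; enqueue 7 → queue [12, 2, 15, 3, 16, 14, 11, 5, 7]
Visit 12 → queue [2, 15, 3, 16, 14, 11, 5, 7]
Visit 2 → queue [15, 3, 16, 14, 11, 5, 7]
Visit 15 → queue [3, 16, 14, 11, 5, 7]
Visit 3 → queue [16, 14, 11, 5, 7]
Visit 16; enqueue 8 → queue [14, 11, 5, 7, 8]
Visit 14; enqueue 9 → queue [11, 5, 7, 8, 9]
Visit 11 → queue [5, 7, 8, 9]
Visit 5 → queue [7, 8, 9]
Visit 7 → queue [8, 9]
Visit 8 → queue [9]
Visit 9 → queue []

19 1 18 10 6 4 0 17 13 12 2 15 3 16 14 11 5 7 8 9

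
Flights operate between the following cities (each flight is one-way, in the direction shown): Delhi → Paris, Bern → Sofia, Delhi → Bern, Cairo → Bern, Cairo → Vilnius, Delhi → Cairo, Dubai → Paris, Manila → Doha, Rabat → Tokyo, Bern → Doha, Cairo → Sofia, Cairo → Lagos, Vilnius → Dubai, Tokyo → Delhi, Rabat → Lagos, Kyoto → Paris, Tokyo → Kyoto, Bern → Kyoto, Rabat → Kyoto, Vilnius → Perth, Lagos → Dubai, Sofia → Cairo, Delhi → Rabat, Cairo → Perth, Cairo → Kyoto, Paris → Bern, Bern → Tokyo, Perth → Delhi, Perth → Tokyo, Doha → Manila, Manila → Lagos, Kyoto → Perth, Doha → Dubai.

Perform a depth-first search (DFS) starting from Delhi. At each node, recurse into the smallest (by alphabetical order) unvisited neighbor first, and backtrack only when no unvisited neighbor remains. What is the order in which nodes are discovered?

Delhi -> Bern -> Doha -> Dubai -> Paris -> Manila -> Lagos -> Kyoto -> Perth -> Tokyo -> Sofia -> Cairo -> Vilnius -> Rabat

Visit Delhi
Delhi → Bern
Bern → Doha
Doha → Dubai
Dubai → Paris
Doha → Manila
Manila → Lagos
Bern → Kyoto
Kyoto → Perth
Perth → Tokyo
Bern → Sofia
Sofia → Cairo
Cairo → Vilnius
Delhi → Rabat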